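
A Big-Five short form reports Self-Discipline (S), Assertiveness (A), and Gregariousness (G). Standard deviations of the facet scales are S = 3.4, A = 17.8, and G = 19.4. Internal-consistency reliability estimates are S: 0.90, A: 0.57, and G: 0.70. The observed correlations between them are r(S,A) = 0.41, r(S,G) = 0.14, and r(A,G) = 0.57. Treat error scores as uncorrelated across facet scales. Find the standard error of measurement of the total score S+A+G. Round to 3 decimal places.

15.821

Var(total) = 704.76 + 461.76 = 1166.52.
True-score variance = 454.455 + 461.76 = 916.215, so reliability = 0.7854.
Error variance = 1166.52 − 916.215 = 250.305; SEM = √250.305 = 15.821.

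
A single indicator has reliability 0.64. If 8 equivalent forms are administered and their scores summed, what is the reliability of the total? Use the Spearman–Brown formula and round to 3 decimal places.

ρ_k = kρ / (1 + (k−1)ρ) = 8·0.64 / (1 + 7·0.64) = 5.120 / 5.480 = 0.934.

0.934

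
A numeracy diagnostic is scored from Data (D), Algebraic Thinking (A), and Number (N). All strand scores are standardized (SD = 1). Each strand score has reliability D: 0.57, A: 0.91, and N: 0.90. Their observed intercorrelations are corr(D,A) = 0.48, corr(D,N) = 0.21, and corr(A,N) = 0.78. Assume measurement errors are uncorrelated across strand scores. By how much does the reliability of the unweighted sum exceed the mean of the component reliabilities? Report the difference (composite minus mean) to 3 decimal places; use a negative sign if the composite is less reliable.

Var(sum) = 3 + 2.94 = 5.94; true-score variance = 2.38 + 2.94 = 5.32; composite reliability = 0.8956.
Mean component reliability = 0.7933.
Difference = 0.8956 − 0.7933 = 0.102.

0.102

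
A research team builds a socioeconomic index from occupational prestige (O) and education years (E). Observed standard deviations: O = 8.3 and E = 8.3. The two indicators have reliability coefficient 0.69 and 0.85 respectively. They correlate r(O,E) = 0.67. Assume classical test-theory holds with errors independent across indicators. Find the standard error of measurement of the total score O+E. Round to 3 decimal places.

Var(total) = 137.78 + 92.3126 = 230.093.
True-score variance = 106.091 + 92.3126 = 198.403, so reliability = 0.8623.
Error variance = 230.093 − 198.403 = 31.6894; SEM = √31.6894 = 5.629.

5.629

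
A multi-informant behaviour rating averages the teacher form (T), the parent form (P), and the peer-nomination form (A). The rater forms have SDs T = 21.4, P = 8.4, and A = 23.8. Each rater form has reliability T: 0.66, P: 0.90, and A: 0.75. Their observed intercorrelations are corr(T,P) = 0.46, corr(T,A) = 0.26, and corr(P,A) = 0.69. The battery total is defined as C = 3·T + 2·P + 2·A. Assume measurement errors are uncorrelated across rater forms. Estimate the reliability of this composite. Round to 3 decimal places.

0.807

Var(C) = 3²·21.4² + 2²·8.4² + 2²·23.8² + 2·[6·21.4·8.4·0.46 + 6·21.4·23.8·0.26 + 4·8.4·23.8·0.69] = 6669.64 + 3684.91 = 10354.6.
Under uncorrelated errors the observed covariances equal the true-score covariances, so only the own-variance terms attenuate.
True-score variance = [3²·21.4²·0.66 + 2²·8.4²·0.90 + 2²·23.8²·0.75] + 3684.91 = 4673.62 + 3684.91 = 8358.53.
Reliability = 8358.53 / 10354.6 = 0.807.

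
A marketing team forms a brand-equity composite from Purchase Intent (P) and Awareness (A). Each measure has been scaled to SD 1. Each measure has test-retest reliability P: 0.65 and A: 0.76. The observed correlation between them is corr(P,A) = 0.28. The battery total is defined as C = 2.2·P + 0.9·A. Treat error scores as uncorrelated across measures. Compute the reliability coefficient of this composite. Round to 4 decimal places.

Var(C) = 2.2² + 0.9² + 2·[1.98·0.28] = 5.65 + 1.1088 = 6.7588.
Because errors are independent across components, Cov(Tᵢ,Tⱼ) = Cov(Xᵢ,Xⱼ); the off-diagonal part of the true-score variance is the same as above.
True-score variance = [2.2²·0.65 + 0.9²·0.76] + 1.1088 = 3.7616 + 1.1088 = 4.8704.
Reliability = 4.8704 / 6.7588 = 0.7206.

0.7206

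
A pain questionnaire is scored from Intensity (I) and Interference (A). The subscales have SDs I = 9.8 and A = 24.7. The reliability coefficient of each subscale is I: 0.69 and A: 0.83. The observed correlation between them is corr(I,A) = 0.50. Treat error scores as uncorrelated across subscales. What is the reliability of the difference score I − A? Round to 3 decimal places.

0.712

Var(I−A) = 9.8² + 24.7² − 2·9.8·24.7·0.50 = 706.13 − 242.06 = 464.07.
Because errors are independent across components, Cov(Tᵢ,Tⱼ) = Cov(Xᵢ,Xⱼ); the off-diagonal part of the true-score variance is the same as above.
True-score variance = [9.8²·0.69 + 24.7²·0.83] − 242.06 = 572.642 − 242.06 = 330.582.
Reliability = 330.582 / 464.07 = 0.712.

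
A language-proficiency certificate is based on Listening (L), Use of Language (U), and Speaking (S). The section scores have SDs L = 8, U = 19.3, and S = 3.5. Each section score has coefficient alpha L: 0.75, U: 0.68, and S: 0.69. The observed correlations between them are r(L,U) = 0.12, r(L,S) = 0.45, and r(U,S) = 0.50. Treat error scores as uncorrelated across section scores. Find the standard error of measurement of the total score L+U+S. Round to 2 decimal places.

Var(total) = 448.74 + 129.806 = 578.546.
True-score variance = 309.746 + 129.806 = 439.552, so reliability = 0.7598.
Error variance = 578.546 − 439.552 = 138.994; SEM = √138.994 = 11.79.

11.79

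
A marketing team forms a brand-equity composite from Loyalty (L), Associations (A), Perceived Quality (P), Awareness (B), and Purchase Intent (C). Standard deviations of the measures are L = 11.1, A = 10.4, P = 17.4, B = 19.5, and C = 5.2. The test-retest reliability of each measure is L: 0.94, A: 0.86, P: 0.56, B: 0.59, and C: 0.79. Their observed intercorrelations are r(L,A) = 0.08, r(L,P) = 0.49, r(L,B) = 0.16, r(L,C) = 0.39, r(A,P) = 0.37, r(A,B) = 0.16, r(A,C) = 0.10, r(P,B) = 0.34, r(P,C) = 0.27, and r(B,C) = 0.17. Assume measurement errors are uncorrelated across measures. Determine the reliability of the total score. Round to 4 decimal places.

0.8224

Var(L+A+P+B+C) = 11.1² + 10.4² + 17.4² + 19.5² + 5.2² + 2·[11.1·10.4·0.08 + 11.1·17.4·0.49 + 11.1·19.5·0.16 + 11.1·5.2·0.39 + 10.4·17.4·0.37 + 10.4·19.5·0.16 + 10.4·5.2·0.10 + 17.4·19.5·0.34 + 17.4·5.2·0.27 + 19.5·5.2·0.17] = 941.42 + 845.715 = 1787.13.
Under uncorrelated errors the observed covariances equal the true-score covariances, so only the own-variance terms attenuate.
True-score variance = [11.1²·0.94 + 10.4²·0.86 + 17.4²·0.56 + 19.5²·0.59 + 5.2²·0.79] + 845.715 = 624.09 + 845.715 = 1469.8.
Reliability = 1469.8 / 1787.13 = 0.8224.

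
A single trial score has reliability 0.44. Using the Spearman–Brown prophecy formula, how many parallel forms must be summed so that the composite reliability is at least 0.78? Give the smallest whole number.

5

k ≥ ρ*(1−ρ₁)/(ρ₁(1−ρ*)) = 0.78·0.56 / (0.44·0.22) = 4.512.
Smallest integer k = 5.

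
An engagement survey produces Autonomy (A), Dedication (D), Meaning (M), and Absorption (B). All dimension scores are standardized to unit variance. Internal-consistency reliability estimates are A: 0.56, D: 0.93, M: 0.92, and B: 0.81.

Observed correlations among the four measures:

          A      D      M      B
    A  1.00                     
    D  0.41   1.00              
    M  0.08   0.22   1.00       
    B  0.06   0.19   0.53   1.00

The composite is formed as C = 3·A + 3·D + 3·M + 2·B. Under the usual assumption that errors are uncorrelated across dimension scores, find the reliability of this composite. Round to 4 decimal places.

0.8858

Var(C) = 3² + 3² + 3² + 2² + 2·[9·0.41 + 9·0.08 + 6·0.06 + 9·0.22 + 6·0.19 + 6·0.53] = 31 + 22.14 = 53.14.
Because errors are independent across components, Cov(Tᵢ,Tⱼ) = Cov(Xᵢ,Xⱼ); the off-diagonal part of the true-score variance is the same as above.
True-score variance = [3²·0.56 + 3²·0.93 + 3²·0.92 + 2²·0.81] + 22.14 = 24.93 + 22.14 = 47.07.
Reliability = 47.07 / 53.14 = 0.8858.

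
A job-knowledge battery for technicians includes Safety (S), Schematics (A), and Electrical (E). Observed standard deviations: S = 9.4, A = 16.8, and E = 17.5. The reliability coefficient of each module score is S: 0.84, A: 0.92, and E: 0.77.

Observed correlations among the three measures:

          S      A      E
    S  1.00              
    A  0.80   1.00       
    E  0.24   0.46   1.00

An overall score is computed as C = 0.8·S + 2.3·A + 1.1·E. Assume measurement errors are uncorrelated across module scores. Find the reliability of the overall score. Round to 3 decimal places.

0.932

Var(C) = 0.8²·9.4² + 2.3²·16.8² + 1.1²·17.5² + 2·[1.84·9.4·16.8·0.80 + 0.88·9.4·17.5·0.24 + 2.53·16.8·17.5·0.46] = 1920.16 + 1218.72 = 3138.88.
Because errors are independent across components, Cov(Tᵢ,Tⱼ) = Cov(Xᵢ,Xⱼ); the off-diagonal part of the true-score variance is the same as above.
True-score variance = [0.8²·9.4²·0.84 + 2.3²·16.8²·0.92 + 1.1²·17.5²·0.77] + 1218.72 = 1706.44 + 1218.72 = 2925.16.
Reliability = 2925.16 / 3138.88 = 0.932.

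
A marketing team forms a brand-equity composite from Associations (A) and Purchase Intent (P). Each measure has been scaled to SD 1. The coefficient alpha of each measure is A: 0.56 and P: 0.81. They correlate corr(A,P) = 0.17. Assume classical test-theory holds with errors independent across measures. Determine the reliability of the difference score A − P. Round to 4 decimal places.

Var(A−P) = 1 + 1 − 2·0.17 = 2 − 0.34 = 1.66.
With uncorrelated errors the cross-covariances are all true-score covariance, so they carry over unchanged; only the diagonal terms shrink to ρᵢσᵢ².
True-score variance = [0.56 + 0.81] − 0.34 = 1.37 − 0.34 = 1.03.
Reliability = 1.03 / 1.66 = 0.6205.

0.6205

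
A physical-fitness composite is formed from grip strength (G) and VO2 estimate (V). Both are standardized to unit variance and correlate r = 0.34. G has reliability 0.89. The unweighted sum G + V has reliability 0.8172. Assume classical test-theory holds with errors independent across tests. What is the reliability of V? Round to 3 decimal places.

0.620

Var(G+V) = 2 + 2·0.34 = 2.680.
True-score variance = ρ_G + ρ_V + 2·0.34, so 0.8172 = (0.89 + ρ_V + 0.68) / 2.680.
ρ_V = 0.8172·2.680 − 0.89 − 0.68 = 0.620.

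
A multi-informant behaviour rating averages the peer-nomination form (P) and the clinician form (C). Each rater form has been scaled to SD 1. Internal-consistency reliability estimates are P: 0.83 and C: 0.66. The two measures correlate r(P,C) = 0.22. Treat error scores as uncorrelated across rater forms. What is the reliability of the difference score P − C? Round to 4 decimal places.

0.6731

Var(P−C) = 1 + 1 − 2·0.22 = 2 − 0.44 = 1.56.
With uncorrelated errors the cross-covariances are all true-score covariance, so they carry over unchanged; only the diagonal terms shrink to ρᵢσᵢ².
True-score variance = [0.83 + 0.66] − 0.44 = 1.49 − 0.44 = 1.05.
Reliability = 1.05 / 1.56 = 0.6731.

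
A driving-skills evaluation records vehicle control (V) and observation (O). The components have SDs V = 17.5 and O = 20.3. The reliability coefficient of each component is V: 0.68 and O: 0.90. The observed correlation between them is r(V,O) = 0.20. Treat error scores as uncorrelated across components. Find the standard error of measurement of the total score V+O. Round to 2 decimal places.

Var(total) = 718.34 + 142.1 = 860.44.
True-score variance = 579.131 + 142.1 = 721.231, so reliability = 0.8382.
Error variance = 860.44 − 721.231 = 139.209; SEM = √139.209 = 11.80.

11.80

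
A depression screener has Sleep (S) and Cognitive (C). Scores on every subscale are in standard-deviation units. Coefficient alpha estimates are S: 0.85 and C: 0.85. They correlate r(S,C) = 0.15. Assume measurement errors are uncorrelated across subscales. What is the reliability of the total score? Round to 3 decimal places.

0.870

Var(S+C) = 2 + 2·[0.15] = 2 + 0.3 = 2.3.
Under uncorrelated errors the observed covariances equal the true-score covariances, so only the own-variance terms attenuate.
True-score variance = [0.85 + 0.85] + 0.3 = 1.7 + 0.3 = 2.
Reliability = 2 / 2.3 = 0.870.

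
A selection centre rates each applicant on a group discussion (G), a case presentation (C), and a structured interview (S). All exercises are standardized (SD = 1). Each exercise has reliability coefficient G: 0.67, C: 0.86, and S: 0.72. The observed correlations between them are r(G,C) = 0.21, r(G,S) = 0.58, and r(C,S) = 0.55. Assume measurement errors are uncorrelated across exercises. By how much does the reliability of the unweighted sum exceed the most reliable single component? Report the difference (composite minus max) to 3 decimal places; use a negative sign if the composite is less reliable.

Var(sum) = 3 + 2.68 = 5.68; true-score variance = 2.25 + 2.68 = 4.93; composite reliability = 0.8680.
Max component reliability = 0.8600.
Difference = 0.8680 − 0.8600 = 0.008.

0.008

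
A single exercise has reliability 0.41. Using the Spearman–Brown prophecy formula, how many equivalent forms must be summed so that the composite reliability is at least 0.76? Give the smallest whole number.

5

k ≥ ρ*(1−ρ₁)/(ρ₁(1−ρ*)) = 0.76·0.59 / (0.41·0.24) = 4.557.
Smallest integer k = 5.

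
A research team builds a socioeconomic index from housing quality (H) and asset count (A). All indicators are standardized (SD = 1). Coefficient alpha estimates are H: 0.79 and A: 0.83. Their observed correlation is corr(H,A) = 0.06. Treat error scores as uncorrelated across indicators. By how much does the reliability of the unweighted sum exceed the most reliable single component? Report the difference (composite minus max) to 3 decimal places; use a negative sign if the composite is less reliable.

-0.009

Var(sum) = 2 + 0.12 = 2.12; true-score variance = 1.62 + 0.12 = 1.74; composite reliability = 0.8208.
Max component reliability = 0.8300.
Difference = 0.8208 − 0.8300 = -0.009.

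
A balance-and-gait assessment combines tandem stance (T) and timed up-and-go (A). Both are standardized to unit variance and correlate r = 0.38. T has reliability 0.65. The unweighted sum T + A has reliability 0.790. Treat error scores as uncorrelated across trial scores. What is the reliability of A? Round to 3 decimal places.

0.770

Var(T+A) = 2 + 2·0.38 = 2.760.
True-score variance = ρ_T + ρ_A + 2·0.38, so 0.790 = (0.65 + ρ_A + 0.76) / 2.760.
ρ_A = 0.790·2.760 − 0.65 − 0.76 = 0.770.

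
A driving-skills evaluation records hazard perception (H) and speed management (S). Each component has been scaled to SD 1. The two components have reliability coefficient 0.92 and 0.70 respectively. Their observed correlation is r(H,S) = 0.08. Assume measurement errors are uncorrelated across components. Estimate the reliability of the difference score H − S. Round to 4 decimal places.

0.7935

Var(H−S) = 1 + 1 − 2·0.08 = 2 − 0.16 = 1.84.
With uncorrelated errors the cross-covariances are all true-score covariance, so they carry over unchanged; only the diagonal terms shrink to ρᵢσᵢ².
True-score variance = [0.92 + 0.70] − 0.16 = 1.62 − 0.16 = 1.46.
Reliability = 1.46 / 1.84 = 0.7935.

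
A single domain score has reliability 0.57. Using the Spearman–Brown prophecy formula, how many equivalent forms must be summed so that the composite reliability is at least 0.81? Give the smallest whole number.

k ≥ ρ*(1−ρ₁)/(ρ₁(1−ρ*)) = 0.81·0.43 / (0.57·0.19) = 3.216.
Smallest integer k = 4.

4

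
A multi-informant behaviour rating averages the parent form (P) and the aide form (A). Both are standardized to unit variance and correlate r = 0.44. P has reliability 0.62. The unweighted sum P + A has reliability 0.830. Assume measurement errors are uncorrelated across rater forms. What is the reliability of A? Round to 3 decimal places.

Var(P+A) = 2 + 2·0.44 = 2.880.
True-score variance = ρ_P + ρ_A + 2·0.44, so 0.830 = (0.62 + ρ_A + 0.88) / 2.880.
ρ_A = 0.830·2.880 − 0.62 − 0.88 = 0.890.

0.890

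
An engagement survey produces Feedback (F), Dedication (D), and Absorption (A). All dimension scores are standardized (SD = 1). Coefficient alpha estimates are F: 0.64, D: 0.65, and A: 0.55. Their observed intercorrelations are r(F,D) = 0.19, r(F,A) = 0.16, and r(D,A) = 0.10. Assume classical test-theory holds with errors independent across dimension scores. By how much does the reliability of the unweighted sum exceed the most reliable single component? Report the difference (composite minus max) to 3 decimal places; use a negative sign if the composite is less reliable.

Var(sum) = 3 + 0.9 = 3.9; true-score variance = 1.84 + 0.9 = 2.74; composite reliability = 0.7026.
Max component reliability = 0.6500.
Difference = 0.7026 − 0.6500 = 0.053.

0.053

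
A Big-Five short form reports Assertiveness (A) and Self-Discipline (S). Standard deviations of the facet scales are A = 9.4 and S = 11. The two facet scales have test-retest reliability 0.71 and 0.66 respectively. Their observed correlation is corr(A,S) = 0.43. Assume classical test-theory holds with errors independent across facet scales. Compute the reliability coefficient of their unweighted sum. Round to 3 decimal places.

Var(A+S) = 9.4² + 11² + 2·[9.4·11·0.43] = 209.36 + 88.924 = 298.284.
Under uncorrelated errors the observed covariances equal the true-score covariances, so only the own-variance terms attenuate.
True-score variance = [9.4²·0.71 + 11²·0.66] + 88.924 = 142.596 + 88.924 = 231.52.
Reliability = 231.52 / 298.284 = 0.776.

0.776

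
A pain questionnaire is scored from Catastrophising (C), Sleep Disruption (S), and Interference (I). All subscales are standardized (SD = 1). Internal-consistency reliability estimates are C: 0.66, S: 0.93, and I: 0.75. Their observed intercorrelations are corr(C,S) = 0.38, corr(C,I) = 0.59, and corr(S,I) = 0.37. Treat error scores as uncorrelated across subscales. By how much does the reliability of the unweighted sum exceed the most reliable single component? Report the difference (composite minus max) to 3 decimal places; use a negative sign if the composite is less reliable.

Var(sum) = 3 + 2.68 = 5.68; true-score variance = 2.34 + 2.68 = 5.02; composite reliability = 0.8838.
Max component reliability = 0.9300.
Difference = 0.8838 − 0.9300 = -0.046.

-0.046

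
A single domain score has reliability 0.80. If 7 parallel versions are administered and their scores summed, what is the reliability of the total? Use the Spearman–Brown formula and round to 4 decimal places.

0.9655

ρ_k = kρ / (1 + (k−1)ρ) = 7·0.80 / (1 + 6·0.80) = 5.600 / 5.800 = 0.9655.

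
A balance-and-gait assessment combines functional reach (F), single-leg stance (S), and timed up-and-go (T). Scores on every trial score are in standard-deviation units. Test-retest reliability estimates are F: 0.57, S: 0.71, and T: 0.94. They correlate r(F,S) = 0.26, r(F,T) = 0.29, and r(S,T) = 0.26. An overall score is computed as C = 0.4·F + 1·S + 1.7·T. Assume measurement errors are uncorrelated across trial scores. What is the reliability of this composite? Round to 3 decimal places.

Var(C) = 0.4² + 1 + 1.7² + 2·[0.4·0.26 + 0.68·0.29 + 1.7·0.26] = 4.05 + 1.4864 = 5.5364.
With uncorrelated errors the cross-covariances are all true-score covariance, so they carry over unchanged; only the diagonal terms shrink to ρᵢσᵢ².
True-score variance = [0.4²·0.57 + 0.71 + 1.7²·0.94] + 1.4864 = 3.5178 + 1.4864 = 5.0042.
Reliability = 5.0042 / 5.5364 = 0.904.

0.904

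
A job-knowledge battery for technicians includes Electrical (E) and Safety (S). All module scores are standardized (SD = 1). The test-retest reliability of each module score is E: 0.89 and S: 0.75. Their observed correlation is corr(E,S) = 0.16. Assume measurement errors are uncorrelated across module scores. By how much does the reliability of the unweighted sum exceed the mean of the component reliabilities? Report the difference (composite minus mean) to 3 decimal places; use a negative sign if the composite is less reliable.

Var(sum) = 2 + 0.32 = 2.32; true-score variance = 1.64 + 0.32 = 1.96; composite reliability = 0.8448.
Mean component reliability = 0.8200.
Difference = 0.8448 − 0.8200 = 0.025.

0.025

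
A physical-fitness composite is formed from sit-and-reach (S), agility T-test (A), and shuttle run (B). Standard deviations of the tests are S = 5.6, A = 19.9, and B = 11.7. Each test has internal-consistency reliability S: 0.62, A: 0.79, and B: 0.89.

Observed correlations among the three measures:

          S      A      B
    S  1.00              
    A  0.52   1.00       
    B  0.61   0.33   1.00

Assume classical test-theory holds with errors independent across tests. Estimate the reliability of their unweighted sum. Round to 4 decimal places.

0.8795

Var(S+A+B) = 5.6² + 19.9² + 11.7² + 2·[5.6·19.9·0.52 + 5.6·11.7·0.61 + 19.9·11.7·0.33] = 564.26 + 349.5 = 913.76.
With uncorrelated errors the cross-covariances are all true-score covariance, so they carry over unchanged; only the diagonal terms shrink to ρᵢσᵢ².
True-score variance = [5.6²·0.62 + 19.9²·0.79 + 11.7²·0.89] + 349.5 = 454.123 + 349.5 = 803.623.
Reliability = 803.623 / 913.76 = 0.8795.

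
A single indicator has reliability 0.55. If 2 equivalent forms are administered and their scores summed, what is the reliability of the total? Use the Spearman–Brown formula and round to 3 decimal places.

ρ_k = kρ / (1 + (k−1)ρ) = 2·0.55 / (1 + 1·0.55) = 1.100 / 1.550 = 0.710.

0.710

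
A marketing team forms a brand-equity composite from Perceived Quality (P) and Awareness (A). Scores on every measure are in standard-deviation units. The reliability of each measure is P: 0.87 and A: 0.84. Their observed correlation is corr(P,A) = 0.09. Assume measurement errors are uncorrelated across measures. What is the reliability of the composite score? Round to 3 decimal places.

Var(P+A) = 2 + 2·[0.09] = 2 + 0.18 = 2.18.
With uncorrelated errors the cross-covariances are all true-score covariance, so they carry over unchanged; only the diagonal terms shrink to ρᵢσᵢ².
True-score variance = [0.87 + 0.84] + 0.18 = 1.71 + 0.18 = 1.89.
Reliability = 1.89 / 2.18 = 0.867.

0.867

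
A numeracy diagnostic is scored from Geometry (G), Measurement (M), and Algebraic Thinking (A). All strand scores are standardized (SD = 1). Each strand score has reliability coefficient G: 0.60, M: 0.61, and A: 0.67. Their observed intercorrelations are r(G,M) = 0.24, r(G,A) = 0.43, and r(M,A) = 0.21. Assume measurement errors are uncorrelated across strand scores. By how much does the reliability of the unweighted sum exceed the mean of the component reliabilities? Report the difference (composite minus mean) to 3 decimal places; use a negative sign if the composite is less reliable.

0.138

Var(sum) = 3 + 1.76 = 4.76; true-score variance = 1.88 + 1.76 = 3.64; composite reliability = 0.7647.
Mean component reliability = 0.6267.
Difference = 0.7647 − 0.6267 = 0.138.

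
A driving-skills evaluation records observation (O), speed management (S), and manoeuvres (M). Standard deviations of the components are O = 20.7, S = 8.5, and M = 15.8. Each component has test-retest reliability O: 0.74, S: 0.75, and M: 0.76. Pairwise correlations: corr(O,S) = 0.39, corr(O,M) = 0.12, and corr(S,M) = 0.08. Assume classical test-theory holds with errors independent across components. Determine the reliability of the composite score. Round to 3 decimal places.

0.808

Var(O+S+M) = 20.7² + 8.5² + 15.8² + 2·[20.7·8.5·0.39 + 20.7·15.8·0.12 + 8.5·15.8·0.08] = 750.38 + 237.223 = 987.603.
Because errors are independent across components, Cov(Tᵢ,Tⱼ) = Cov(Xᵢ,Xⱼ); the off-diagonal part of the true-score variance is the same as above.
True-score variance = [20.7²·0.74 + 8.5²·0.75 + 15.8²·0.76] + 237.223 = 560.996 + 237.223 = 798.22.
Reliability = 798.22 / 987.603 = 0.808.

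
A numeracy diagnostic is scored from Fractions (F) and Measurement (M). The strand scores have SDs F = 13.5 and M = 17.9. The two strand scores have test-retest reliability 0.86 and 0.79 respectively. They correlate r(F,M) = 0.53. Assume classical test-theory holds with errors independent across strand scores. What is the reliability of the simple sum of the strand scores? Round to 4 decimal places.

0.8777

Var(F+M) = 13.5² + 17.9² + 2·[13.5·17.9·0.53] = 502.66 + 256.149 = 758.809.
With uncorrelated errors the cross-covariances are all true-score covariance, so they carry over unchanged; only the diagonal terms shrink to ρᵢσᵢ².
True-score variance = [13.5²·0.86 + 17.9²·0.79] + 256.149 = 409.859 + 256.149 = 666.008.
Reliability = 666.008 / 758.809 = 0.8777.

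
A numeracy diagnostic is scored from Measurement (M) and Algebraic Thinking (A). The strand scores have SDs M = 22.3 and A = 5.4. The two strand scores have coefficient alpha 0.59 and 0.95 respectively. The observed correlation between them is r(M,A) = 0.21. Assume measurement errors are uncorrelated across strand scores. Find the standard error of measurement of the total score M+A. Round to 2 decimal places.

14.33

Var(total) = 526.45 + 50.5764 = 577.026.
True-score variance = 321.103 + 50.5764 = 371.679, so reliability = 0.6441.
Error variance = 577.026 − 371.679 = 205.347; SEM = √205.347 = 14.33.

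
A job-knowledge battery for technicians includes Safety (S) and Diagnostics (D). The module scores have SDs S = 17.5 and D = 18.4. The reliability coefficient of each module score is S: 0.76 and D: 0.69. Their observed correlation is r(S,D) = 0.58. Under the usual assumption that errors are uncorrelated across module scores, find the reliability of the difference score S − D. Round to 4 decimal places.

0.3422

Var(S−D) = 17.5² + 18.4² − 2·17.5·18.4·0.58 = 644.81 − 373.52 = 271.29.
Because errors are independent across components, Cov(Tᵢ,Tⱼ) = Cov(Xᵢ,Xⱼ); the off-diagonal part of the true-score variance is the same as above.
True-score variance = [17.5²·0.76 + 18.4²·0.69] − 373.52 = 466.356 − 373.52 = 92.8364.
Reliability = 92.8364 / 271.29 = 0.3422.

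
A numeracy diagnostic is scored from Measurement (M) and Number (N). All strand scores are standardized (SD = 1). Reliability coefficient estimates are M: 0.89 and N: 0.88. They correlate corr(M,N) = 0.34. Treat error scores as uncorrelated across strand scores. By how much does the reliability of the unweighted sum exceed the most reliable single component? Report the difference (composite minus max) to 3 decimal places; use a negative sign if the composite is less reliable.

0.024

Var(sum) = 2 + 0.68 = 2.68; true-score variance = 1.77 + 0.68 = 2.45; composite reliability = 0.9142.
Max component reliability = 0.8900.
Difference = 0.9142 − 0.8900 = 0.024.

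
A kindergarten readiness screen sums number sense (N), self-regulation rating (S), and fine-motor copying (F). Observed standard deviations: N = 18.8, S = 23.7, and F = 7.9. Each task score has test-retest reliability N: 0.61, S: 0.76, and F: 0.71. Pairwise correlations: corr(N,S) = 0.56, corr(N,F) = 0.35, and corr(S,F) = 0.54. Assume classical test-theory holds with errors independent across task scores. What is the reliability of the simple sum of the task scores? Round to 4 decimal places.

Var(N+S+F) = 18.8² + 23.7² + 7.9² + 2·[18.8·23.7·0.56 + 18.8·7.9·0.35 + 23.7·7.9·0.54] = 977.54 + 805.2 = 1782.74.
With uncorrelated errors the cross-covariances are all true-score covariance, so they carry over unchanged; only the diagonal terms shrink to ρᵢσᵢ².
True-score variance = [18.8²·0.61 + 23.7²·0.76 + 7.9²·0.71] + 805.2 = 686.794 + 805.2 = 1491.99.
Reliability = 1491.99 / 1782.74 = 0.8369.

0.8369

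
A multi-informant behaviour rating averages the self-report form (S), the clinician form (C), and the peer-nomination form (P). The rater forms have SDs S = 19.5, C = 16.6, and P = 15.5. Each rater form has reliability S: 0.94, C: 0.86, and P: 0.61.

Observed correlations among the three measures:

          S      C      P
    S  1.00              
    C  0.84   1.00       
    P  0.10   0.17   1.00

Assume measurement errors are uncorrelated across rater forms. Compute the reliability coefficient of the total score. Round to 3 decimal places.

0.902

Var(S+C+P) = 19.5² + 16.6² + 15.5² + 2·[19.5·16.6·0.84 + 19.5·15.5·0.10 + 16.6·15.5·0.17] = 896.06 + 691.748 = 1587.81.
Because errors are independent across components, Cov(Tᵢ,Tⱼ) = Cov(Xᵢ,Xⱼ); the off-diagonal part of the true-score variance is the same as above.
True-score variance = [19.5²·0.94 + 16.6²·0.86 + 15.5²·0.61] + 691.748 = 740.969 + 691.748 = 1432.72.
Reliability = 1432.72 / 1587.81 = 0.902.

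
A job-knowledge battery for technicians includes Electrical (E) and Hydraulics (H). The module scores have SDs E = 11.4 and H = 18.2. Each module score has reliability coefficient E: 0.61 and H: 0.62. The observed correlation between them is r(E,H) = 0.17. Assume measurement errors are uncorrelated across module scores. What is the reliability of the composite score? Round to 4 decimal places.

Var(E+H) = 11.4² + 18.2² + 2·[11.4·18.2·0.17] = 461.2 + 70.5432 = 531.743.
With uncorrelated errors the cross-covariances are all true-score covariance, so they carry over unchanged; only the diagonal terms shrink to ρᵢσᵢ².
True-score variance = [11.4²·0.61 + 18.2²·0.62] + 70.5432 = 284.644 + 70.5432 = 355.188.
Reliability = 355.188 / 531.743 = 0.6680.

0.6680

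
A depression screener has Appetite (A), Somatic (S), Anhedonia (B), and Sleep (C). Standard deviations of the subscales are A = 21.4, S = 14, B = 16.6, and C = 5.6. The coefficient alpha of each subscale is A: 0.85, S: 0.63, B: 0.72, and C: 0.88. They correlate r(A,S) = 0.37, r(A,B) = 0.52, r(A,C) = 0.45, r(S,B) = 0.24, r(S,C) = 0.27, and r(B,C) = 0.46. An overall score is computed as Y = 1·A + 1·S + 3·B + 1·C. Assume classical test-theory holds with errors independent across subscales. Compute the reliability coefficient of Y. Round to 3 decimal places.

0.840

Var(Y) = 21.4² + 14² + 3²·16.6² + 5.6² + 2·[21.4·14·0.37 + 3·21.4·16.6·0.52 + 21.4·5.6·0.45 + 3·14·16.6·0.24 + 14·5.6·0.27 + 3·16.6·5.6·0.46] = 3165.36 + 2071.47 = 5236.83.
Because errors are independent across components, Cov(Tᵢ,Tⱼ) = Cov(Xᵢ,Xⱼ); the off-diagonal part of the true-score variance is the same as above.
True-score variance = [21.4²·0.85 + 14²·0.63 + 3²·16.6²·0.72 + 5.6²·0.88] + 2071.47 = 2325.97 + 2071.47 = 4397.44.
Reliability = 4397.44 / 5236.83 = 0.840.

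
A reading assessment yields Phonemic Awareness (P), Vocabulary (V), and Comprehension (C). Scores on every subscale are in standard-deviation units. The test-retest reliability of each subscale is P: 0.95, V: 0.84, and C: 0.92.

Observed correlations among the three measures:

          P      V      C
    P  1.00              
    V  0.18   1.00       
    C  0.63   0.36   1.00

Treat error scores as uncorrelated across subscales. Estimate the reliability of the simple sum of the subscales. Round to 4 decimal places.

0.9457

Var(P+V+C) = 3 + 2·[0.18 + 0.63 + 0.36] = 3 + 2.34 = 5.34.
Under uncorrelated errors the observed covariances equal the true-score covariances, so only the own-variance terms attenuate.
True-score variance = [0.95 + 0.84 + 0.92] + 2.34 = 2.71 + 2.34 = 5.05.
Reliability = 5.05 / 5.34 = 0.9457.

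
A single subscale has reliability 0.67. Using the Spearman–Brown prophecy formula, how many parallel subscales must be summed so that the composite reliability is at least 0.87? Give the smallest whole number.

4

k ≥ ρ*(1−ρ₁)/(ρ₁(1−ρ*)) = 0.87·0.33 / (0.67·0.13) = 3.296.
Smallest integer k = 4.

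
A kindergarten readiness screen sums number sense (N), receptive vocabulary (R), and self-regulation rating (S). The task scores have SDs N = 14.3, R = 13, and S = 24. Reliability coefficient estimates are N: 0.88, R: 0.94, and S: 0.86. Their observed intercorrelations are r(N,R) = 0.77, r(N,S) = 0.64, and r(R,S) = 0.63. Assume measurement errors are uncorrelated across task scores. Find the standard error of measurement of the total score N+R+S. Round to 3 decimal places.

10.739

Var(total) = 949.49 + 1118.7 = 2068.19.
True-score variance = 834.171 + 1118.7 = 1952.87, so reliability = 0.9442.
Error variance = 2068.19 − 1952.87 = 115.319; SEM = √115.319 = 10.739.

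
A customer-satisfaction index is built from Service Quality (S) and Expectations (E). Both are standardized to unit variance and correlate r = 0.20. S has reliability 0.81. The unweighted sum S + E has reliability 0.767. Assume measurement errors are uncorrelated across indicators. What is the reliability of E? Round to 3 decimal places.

Var(S+E) = 2 + 2·0.20 = 2.400.
True-score variance = ρ_S + ρ_E + 2·0.20, so 0.767 = (0.81 + ρ_E + 0.40) / 2.400.
ρ_E = 0.767·2.400 − 0.81 − 0.40 = 0.631.

0.631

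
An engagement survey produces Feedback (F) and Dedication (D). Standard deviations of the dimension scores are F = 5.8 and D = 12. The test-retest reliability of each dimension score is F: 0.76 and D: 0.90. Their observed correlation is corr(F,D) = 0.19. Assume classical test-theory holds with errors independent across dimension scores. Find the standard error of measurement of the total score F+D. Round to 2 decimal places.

4.74

Var(total) = 177.64 + 26.448 = 204.088.
True-score variance = 155.166 + 26.448 = 181.614, so reliability = 0.8899.
Error variance = 204.088 − 181.614 = 22.4736; SEM = √22.4736 = 4.74.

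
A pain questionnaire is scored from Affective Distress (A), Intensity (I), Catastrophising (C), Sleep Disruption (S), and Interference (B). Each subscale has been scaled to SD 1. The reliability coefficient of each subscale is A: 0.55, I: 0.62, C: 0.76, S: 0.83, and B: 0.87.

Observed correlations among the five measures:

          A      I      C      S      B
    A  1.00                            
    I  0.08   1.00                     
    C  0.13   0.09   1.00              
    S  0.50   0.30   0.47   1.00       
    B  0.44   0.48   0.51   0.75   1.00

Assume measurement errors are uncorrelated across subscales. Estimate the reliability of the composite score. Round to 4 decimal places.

Var(A+I+C+S+B) = 5 + 2·[0.08 + 0.13 + 0.50 + 0.44 + 0.09 + 0.30 + 0.48 + 0.47 + 0.51 + 0.75] = 5 + 7.5 = 12.5.
Under uncorrelated errors the observed covariances equal the true-score covariances, so only the own-variance terms attenuate.
True-score variance = [0.55 + 0.62 + 0.76 + 0.83 + 0.87] + 7.5 = 3.63 + 7.5 = 11.13.
Reliability = 11.13 / 12.5 = 0.8904.

0.8904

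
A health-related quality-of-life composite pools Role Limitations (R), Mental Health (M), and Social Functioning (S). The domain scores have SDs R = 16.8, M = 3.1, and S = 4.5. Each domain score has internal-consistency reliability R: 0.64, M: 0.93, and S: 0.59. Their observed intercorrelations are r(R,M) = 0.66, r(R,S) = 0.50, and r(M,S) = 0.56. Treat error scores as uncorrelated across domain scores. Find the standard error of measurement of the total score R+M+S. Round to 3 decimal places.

10.516

Var(total) = 312.1 + 159.97 = 472.07.
True-score variance = 201.518 + 159.97 = 361.488, so reliability = 0.7658.
Error variance = 472.07 − 361.488 = 110.582; SEM = √110.582 = 10.516.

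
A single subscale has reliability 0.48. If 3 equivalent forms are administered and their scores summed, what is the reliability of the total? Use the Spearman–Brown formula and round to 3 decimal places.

0.735

ρ_k = kρ / (1 + (k−1)ρ) = 3·0.48 / (1 + 2·0.48) = 1.440 / 1.960 = 0.735.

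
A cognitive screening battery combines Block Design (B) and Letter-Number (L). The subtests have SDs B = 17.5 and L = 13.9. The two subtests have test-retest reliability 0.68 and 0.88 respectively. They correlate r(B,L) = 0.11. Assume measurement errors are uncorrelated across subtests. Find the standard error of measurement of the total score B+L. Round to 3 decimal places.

Var(total) = 499.46 + 53.515 = 552.975.
True-score variance = 378.275 + 53.515 = 431.79, so reliability = 0.7808.
Error variance = 552.975 − 431.79 = 121.185; SEM = √121.185 = 11.008.

11.008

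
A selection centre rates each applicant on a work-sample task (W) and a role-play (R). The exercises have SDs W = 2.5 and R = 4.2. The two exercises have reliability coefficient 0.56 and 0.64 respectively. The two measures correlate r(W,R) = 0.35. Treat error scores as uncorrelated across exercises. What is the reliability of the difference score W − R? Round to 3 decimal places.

0.450

Var(W−R) = 2.5² + 4.2² − 2·2.5·4.2·0.35 = 23.89 − 7.35 = 16.54.
Under uncorrelated errors the observed covariances equal the true-score covariances, so only the own-variance terms attenuate.
True-score variance = [2.5²·0.56 + 4.2²·0.64] − 7.35 = 14.7896 − 7.35 = 7.4396.
Reliability = 7.4396 / 16.54 = 0.450.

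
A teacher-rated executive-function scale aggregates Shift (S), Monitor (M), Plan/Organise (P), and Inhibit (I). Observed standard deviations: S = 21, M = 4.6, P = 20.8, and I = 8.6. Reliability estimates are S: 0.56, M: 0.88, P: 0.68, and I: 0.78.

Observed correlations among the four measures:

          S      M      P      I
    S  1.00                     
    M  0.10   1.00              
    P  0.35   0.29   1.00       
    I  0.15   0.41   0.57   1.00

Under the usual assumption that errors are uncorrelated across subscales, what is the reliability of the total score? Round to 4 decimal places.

Var(S+M+P+I) = 21² + 4.6² + 20.8² + 8.6² + 2·[21·4.6·0.10 + 21·20.8·0.35 + 21·8.6·0.15 + 4.6·20.8·0.29 + 4.6·8.6·0.41 + 20.8·8.6·0.57] = 968.76 + 671.117 = 1639.88.
With uncorrelated errors the cross-covariances are all true-score covariance, so they carry over unchanged; only the diagonal terms shrink to ρᵢσᵢ².
True-score variance = [21²·0.56 + 4.6²·0.88 + 20.8²·0.68 + 8.6²·0.78] + 671.117 = 617.465 + 671.117 = 1288.58.
Reliability = 1288.58 / 1639.88 = 0.7858.

0.7858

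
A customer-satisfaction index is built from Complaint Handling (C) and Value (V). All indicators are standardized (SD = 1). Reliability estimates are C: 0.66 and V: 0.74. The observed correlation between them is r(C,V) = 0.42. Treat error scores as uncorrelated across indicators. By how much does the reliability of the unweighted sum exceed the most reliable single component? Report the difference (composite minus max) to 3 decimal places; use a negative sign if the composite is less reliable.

Var(sum) = 2 + 0.84 = 2.84; true-score variance = 1.4 + 0.84 = 2.24; composite reliability = 0.7887.
Max component reliability = 0.7400.
Difference = 0.7887 − 0.7400 = 0.049.

0.049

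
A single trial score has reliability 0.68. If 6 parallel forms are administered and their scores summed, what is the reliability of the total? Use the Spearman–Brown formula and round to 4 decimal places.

0.9273

ρ_k = kρ / (1 + (k−1)ρ) = 6·0.68 / (1 + 5·0.68) = 4.080 / 4.400 = 0.9273.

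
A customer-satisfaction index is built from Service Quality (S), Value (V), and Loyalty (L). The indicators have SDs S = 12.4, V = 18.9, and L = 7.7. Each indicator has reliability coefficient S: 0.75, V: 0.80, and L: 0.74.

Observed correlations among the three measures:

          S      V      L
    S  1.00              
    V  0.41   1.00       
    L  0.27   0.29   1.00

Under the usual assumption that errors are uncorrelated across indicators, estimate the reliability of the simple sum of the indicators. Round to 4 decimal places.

0.8605

Var(S+V+L) = 12.4² + 18.9² + 7.7² + 2·[12.4·18.9·0.41 + 12.4·7.7·0.27 + 18.9·7.7·0.29] = 570.26 + 328.142 = 898.402.
Under uncorrelated errors the observed covariances equal the true-score covariances, so only the own-variance terms attenuate.
True-score variance = [12.4²·0.75 + 18.9²·0.80 + 7.7²·0.74] + 328.142 = 444.963 + 328.142 = 773.104.
Reliability = 773.104 / 898.402 = 0.8605.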